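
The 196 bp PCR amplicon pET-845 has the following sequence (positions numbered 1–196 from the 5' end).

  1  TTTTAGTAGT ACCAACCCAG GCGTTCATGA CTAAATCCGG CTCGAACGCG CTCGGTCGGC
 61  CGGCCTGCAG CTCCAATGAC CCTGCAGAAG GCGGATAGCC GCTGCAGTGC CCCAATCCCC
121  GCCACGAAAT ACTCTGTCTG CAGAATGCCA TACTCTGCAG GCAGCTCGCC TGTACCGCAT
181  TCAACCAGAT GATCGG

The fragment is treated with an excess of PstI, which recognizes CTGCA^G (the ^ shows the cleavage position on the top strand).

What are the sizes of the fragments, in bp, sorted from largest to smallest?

69, 37, 36, 20, 17, 17 bp

PstI sites (CTGCAG) start at positions 65, 82, 102, 138, 155.
PstI cuts after base 5 of each site (before the last base), so after positions 69, 86, 106, 142, 159.
Linear molecule, 5 cuts → 6 fragments:
  1–69 → 69 bp
  70–86 → 17 bp
  87–106 → 20 bp
  107–142 → 36 bp
  143–159 → 17 bp
  160–196 → 37 bp
Sorted largest to smallest: 69, 37, 36, 20, 17, 17 bp.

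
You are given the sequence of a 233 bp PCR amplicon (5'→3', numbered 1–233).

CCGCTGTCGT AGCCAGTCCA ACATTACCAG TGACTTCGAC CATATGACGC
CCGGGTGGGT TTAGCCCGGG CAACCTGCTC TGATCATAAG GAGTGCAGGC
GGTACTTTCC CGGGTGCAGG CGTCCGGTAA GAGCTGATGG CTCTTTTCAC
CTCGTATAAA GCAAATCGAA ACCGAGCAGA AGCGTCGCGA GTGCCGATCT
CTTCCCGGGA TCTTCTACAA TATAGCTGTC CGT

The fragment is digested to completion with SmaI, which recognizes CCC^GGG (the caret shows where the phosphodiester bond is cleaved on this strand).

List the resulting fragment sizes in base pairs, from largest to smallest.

95, 52, 44, 27, 15 bp

SmaI sites (CCCGGG) start at positions 50, 65, 109, 204.
SmaI cuts after base 3 of each site, so after positions 52, 67, 111, 206.
Linear molecule, 4 cuts → 5 fragments:
  1–52 → 52 bp
  53–67 → 15 bp
  68–111 → 44 bp
  112–206 → 95 bp
  207–233 → 27 bp
Sorted largest to smallest: 95, 52, 44, 27, 15 bp.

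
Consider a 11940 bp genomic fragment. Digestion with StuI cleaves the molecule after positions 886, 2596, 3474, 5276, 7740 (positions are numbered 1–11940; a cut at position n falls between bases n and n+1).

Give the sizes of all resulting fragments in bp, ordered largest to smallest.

Linear molecule, 5 cuts → 6 fragments:
  886 − 0 = 886 bp
  2596 − 886 = 1710 bp
  3474 − 2596 = 878 bp
  5276 − 3474 = 1802 bp
  7740 − 5276 = 2464 bp
  11940 − 7740 = 4200 bp
Sorted largest to smallest: 4200, 2464, 1802, 1710, 886, 878 bp.

4200, 2464, 1802, 1710, 886, 878 bp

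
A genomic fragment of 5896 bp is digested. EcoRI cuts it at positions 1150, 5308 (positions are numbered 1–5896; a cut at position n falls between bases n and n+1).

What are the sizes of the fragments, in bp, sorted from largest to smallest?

Linear molecule, 2 cuts → 3 fragments:
  1150 − 0 = 1150 bp
  5308 − 1150 = 4158 bp
  5896 − 5308 = 588 bp
Sorted largest to smallest: 4158, 1150, 588 bp.

4158, 1150, 588 bp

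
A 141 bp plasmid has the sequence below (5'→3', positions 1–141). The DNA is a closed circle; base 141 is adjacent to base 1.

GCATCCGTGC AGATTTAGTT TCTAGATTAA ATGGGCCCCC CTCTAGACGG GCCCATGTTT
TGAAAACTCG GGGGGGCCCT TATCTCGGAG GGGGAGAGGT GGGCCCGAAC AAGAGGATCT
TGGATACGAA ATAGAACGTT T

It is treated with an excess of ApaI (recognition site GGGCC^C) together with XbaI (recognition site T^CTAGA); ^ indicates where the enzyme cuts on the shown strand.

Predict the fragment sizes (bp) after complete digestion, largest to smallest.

57, 27, 25, 16, 11, 5 bp

ApaI sites (GGGCCC) start at positions 33, 49, 74, 101.
ApaI cuts after base 5 of each site (before the last base), so after positions 37, 53, 78, 105.
XbaI sites (TCTAGA) start at positions 21, 42.
XbaI cuts after the first base of each site, so after positions 21, 42.
Combined cut positions: 21, 37, 42, 53, 78, 105.
Circular molecule, 6 cuts → 6 fragments:
  22–37 → 16 bp
  38–42 → 5 bp
  43–53 → 11 bp
  54–78 → 25 bp
  79–105 → 27 bp
  106–141 then 1–21 → 36 + 21 = 57 bp
Sorted largest to smallest: 57, 27, 25, 16, 11, 5 bp.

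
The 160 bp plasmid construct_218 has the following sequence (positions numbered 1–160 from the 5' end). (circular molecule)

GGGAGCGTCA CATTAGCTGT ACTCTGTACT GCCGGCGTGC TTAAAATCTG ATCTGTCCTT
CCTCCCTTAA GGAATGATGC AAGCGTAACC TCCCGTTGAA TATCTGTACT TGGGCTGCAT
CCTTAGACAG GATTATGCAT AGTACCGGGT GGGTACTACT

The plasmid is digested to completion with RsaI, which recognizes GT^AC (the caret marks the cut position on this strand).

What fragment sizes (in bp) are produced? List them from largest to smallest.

80, 36, 26, 11, 7 bp

RsaI sites (GTAC) start at positions 19, 26, 106, 142, 153.
RsaI cuts after base 2 of each site, so after positions 20, 27, 107, 143, 154.
Circular molecule, 5 cuts → 5 fragments:
  21–27 → 7 bp
  28–107 → 80 bp
  108–143 → 36 bp
  144–154 → 11 bp
  155–160 then 1–20 → 6 + 20 = 26 bp
Sorted largest to smallest: 80, 36, 26, 11, 7 bp.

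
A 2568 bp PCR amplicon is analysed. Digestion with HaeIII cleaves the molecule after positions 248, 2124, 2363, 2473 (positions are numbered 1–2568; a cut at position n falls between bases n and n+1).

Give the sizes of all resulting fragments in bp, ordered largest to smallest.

Linear molecule, 4 cuts → 5 fragments:
  248 − 0 = 248 bp
  2124 − 248 = 1876 bp
  2363 − 2124 = 239 bp
  2473 − 2363 = 110 bp
  2568 − 2473 = 95 bp
Sorted largest to smallest: 1876, 248, 239, 110, 95 bp.

1876, 248, 239, 110, 95 bp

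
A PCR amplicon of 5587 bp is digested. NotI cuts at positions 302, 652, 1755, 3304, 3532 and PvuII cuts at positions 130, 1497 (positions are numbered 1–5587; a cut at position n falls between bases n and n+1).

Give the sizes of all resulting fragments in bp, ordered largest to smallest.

Combined cut positions (sorted): 130, 302, 652, 1497, 1755, 3304, 3532.
Linear molecule, 7 cuts → 8 fragments:
  130 − 0 = 130 bp
  302 − 130 = 172 bp
  652 − 302 = 350 bp
  1497 − 652 = 845 bp
  1755 − 1497 = 258 bp
  3304 − 1755 = 1549 bp
  3532 − 3304 = 228 bp
  5587 − 3532 = 2055 bp
Sorted largest to smallest: 2055, 1549, 845, 350, 258, 228, 172, 130 bp.

2055, 1549, 845, 350, 258, 228, 172, 130 bp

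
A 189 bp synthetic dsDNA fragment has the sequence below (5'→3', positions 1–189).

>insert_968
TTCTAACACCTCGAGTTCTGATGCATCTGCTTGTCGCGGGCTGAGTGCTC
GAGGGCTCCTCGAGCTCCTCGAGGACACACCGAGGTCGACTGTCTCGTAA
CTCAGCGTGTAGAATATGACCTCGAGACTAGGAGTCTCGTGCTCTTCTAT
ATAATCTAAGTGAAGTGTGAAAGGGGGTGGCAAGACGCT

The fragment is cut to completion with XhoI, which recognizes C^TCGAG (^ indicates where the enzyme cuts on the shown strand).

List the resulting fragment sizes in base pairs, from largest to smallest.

68, 53, 38, 11, 10, 9 bp

XhoI sites (CTCGAG) start at positions 10, 48, 59, 68, 121.
XhoI cuts after the first base of each site, so after positions 10, 48, 59, 68, 121.
Linear molecule, 5 cuts → 6 fragments:
  1–10 → 10 bp
  11–48 → 38 bp
  49–59 → 11 bp
  60–68 → 9 bp
  69–121 → 53 bp
  122–189 → 68 bp
Sorted largest to smallest: 68, 53, 38, 11, 10, 9 bp.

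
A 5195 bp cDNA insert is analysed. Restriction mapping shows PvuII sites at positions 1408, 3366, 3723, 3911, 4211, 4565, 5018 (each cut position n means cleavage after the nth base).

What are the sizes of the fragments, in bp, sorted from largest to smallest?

Linear molecule, 7 cuts → 8 fragments:
  1408 − 0 = 1408 bp
  3366 − 1408 = 1958 bp
  3723 − 3366 = 357 bp
  3911 − 3723 = 188 bp
  4211 − 3911 = 300 bp
  4565 − 4211 = 354 bp
  5018 − 4565 = 453 bp
  5195 − 5018 = 177 bp
Sorted largest to smallest: 1958, 1408, 453, 357, 354, 300, 188, 177 bp.

1958, 1408, 453, 357, 354, 300, 188, 177 bp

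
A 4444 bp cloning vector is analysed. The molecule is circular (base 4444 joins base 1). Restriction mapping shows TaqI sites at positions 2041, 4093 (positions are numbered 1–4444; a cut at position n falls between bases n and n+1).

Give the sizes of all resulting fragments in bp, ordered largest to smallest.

Circular molecule, 2 cuts → 2 fragments:
  4093 − 2041 = 2052 bp
  wrap: 4444 − 4093 + 2041 = 2392 bp
Sorted largest to smallest: 2392, 2052 bp.

2392, 2052 bp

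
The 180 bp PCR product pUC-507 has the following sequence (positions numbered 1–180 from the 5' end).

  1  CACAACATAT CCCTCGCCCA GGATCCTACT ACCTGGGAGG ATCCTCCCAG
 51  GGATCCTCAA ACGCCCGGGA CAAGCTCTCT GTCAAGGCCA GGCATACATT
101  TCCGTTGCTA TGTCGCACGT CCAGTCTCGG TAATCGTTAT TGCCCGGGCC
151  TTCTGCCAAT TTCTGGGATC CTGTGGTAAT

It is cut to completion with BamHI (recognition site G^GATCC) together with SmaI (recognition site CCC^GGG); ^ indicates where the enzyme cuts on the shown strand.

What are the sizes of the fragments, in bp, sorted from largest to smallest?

BamHI sites (GGATCC) start at positions 21, 39, 51, 166.
BamHI cuts after the first base of each site, so after positions 21, 39, 51, 166.
SmaI sites (CCCGGG) start at positions 64, 143.
SmaI cuts after base 3 of each site, so after positions 66, 145.
Combined cut positions: 21, 39, 51, 66, 145, 166.
Linear molecule, 6 cuts → 7 fragments:
  1–21 → 21 bp
  22–39 → 18 bp
  40–51 → 12 bp
  52–66 → 15 bp
  67–145 → 79 bp
  146–166 → 21 bp
  167–180 → 14 bp
Sorted largest to smallest: 79, 21, 21, 18, 15, 14, 12 bp.

79, 21, 21, 18, 15, 14, 12 bp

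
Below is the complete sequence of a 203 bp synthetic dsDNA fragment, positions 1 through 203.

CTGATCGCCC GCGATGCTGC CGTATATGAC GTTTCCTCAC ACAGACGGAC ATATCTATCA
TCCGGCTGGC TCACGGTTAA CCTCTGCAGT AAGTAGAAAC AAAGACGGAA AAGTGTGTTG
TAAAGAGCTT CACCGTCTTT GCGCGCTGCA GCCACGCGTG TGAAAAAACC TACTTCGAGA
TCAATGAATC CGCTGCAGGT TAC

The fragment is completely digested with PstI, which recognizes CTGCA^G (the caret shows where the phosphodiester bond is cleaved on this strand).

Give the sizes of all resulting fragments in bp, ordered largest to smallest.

PstI sites (CTGCAG) start at positions 84, 146, 193.
PstI cuts after base 5 of each site (before the last base), so after positions 88, 150, 197.
Linear molecule, 3 cuts → 4 fragments:
  1–88 → 88 bp
  89–150 → 62 bp
  151–197 → 47 bp
  198–203 → 6 bp
Sorted largest to smallest: 88, 62, 47, 6 bp.

88, 62, 47, 6 bp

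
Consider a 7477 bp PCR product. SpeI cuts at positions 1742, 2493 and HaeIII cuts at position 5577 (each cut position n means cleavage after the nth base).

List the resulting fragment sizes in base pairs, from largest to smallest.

Combined cut positions (sorted): 1742, 2493, 5577.
Linear molecule, 3 cuts → 4 fragments:
  1742 − 0 = 1742 bp
  2493 − 1742 = 751 bp
  5577 − 2493 = 3084 bp
  7477 − 5577 = 1900 bp
Sorted largest to smallest: 3084, 1900, 1742, 751 bp.

3084, 1900, 1742, 751 bp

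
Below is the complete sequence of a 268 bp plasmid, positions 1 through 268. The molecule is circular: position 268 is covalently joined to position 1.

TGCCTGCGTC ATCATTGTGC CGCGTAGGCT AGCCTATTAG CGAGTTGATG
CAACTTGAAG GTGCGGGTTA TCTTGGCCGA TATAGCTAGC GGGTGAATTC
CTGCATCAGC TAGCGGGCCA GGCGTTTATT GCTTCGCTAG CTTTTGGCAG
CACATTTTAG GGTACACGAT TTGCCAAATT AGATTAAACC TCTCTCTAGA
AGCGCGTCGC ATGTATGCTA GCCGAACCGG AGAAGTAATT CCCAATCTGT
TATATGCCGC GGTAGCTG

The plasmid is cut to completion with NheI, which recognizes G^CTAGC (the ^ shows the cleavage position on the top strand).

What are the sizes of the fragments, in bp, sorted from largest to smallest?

NheI sites (GCTAGC) start at positions 28, 85, 109, 136, 217.
NheI cuts after the first base of each site, so after positions 28, 85, 109, 136, 217.
Circular molecule, 5 cuts → 5 fragments:
  29–85 → 57 bp
  86–109 → 24 bp
  110–136 → 27 bp
  137–217 → 81 bp
  218–268 then 1–28 → 51 + 28 = 79 bp
Sorted largest to smallest: 81, 79, 57, 27, 24 bp.

81, 79, 57, 27, 24 bp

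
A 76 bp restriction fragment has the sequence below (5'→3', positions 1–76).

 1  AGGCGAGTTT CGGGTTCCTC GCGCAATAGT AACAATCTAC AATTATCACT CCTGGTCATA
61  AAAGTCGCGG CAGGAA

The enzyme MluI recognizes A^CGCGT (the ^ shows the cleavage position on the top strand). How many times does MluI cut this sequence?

0

No occurrence of ACGCGT is present in the sequence.
MluI does not cut: 0 sites.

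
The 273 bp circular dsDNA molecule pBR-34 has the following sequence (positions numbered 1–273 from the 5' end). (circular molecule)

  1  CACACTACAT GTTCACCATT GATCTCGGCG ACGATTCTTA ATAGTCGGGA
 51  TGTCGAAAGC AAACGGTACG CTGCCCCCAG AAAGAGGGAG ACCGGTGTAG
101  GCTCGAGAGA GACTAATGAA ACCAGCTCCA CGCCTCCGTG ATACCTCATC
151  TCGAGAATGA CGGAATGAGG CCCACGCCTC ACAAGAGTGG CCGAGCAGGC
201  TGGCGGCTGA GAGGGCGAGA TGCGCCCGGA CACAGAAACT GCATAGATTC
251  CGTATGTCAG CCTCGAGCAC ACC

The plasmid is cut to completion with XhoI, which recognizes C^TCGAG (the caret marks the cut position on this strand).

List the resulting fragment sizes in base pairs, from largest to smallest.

XhoI sites (CTCGAG) start at positions 102, 150, 262.
XhoI cuts after the first base of each site, so after positions 102, 150, 262.
Circular molecule, 3 cuts → 3 fragments:
  103–150 → 48 bp
  151–262 → 112 bp
  263–273 then 1–102 → 11 + 102 = 113 bp
Sorted largest to smallest: 113, 112, 48 bp.

113, 112, 48 bp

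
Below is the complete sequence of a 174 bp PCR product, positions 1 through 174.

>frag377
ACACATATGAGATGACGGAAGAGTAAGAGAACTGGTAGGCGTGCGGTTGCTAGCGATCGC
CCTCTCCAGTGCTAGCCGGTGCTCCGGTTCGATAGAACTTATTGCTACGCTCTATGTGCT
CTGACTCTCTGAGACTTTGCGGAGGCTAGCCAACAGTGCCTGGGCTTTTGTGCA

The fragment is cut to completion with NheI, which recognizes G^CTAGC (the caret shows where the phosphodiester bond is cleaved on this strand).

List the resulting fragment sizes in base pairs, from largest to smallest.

74, 49, 29, 22 bp

NheI sites (GCTAGC) start at positions 49, 71, 145.
NheI cuts after the first base of each site, so after positions 49, 71, 145.
Linear molecule, 3 cuts → 4 fragments:
  1–49 → 49 bp
  50–71 → 22 bp
  72–145 → 74 bp
  146–174 → 29 bp
Sorted largest to smallest: 74, 49, 29, 22 bp.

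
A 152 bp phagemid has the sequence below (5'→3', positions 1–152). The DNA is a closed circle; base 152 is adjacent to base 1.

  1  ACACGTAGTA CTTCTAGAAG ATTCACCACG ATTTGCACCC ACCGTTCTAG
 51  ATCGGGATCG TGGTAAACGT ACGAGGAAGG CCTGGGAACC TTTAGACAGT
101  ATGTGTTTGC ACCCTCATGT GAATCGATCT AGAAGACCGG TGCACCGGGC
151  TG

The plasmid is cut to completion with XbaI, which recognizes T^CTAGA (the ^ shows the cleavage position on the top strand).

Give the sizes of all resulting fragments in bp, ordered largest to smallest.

XbaI sites (TCTAGA) start at positions 13, 46, 128.
XbaI cuts after the first base of each site, so after positions 13, 46, 128.
Circular molecule, 3 cuts → 3 fragments:
  14–46 → 33 bp
  47–128 → 82 bp
  129–152 then 1–13 → 24 + 13 = 37 bp
Sorted largest to smallest: 82, 37, 33 bp.

82, 37, 33 bp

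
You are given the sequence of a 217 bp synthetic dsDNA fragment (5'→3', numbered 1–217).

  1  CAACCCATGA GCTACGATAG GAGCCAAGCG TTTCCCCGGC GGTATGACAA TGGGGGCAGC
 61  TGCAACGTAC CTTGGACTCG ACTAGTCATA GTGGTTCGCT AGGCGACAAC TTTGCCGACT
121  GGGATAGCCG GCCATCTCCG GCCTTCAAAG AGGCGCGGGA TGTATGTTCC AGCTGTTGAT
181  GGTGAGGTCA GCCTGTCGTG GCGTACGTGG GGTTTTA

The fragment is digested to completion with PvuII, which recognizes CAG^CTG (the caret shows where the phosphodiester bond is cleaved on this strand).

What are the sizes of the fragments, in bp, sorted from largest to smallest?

PvuII sites (CAGCTG) start at positions 57, 170.
PvuII cuts after base 3 of each site, so after positions 59, 172.
Linear molecule, 2 cuts → 3 fragments:
  1–59 → 59 bp
  60–172 → 113 bp
  173–217 → 45 bp
Sorted largest to smallest: 113, 59, 45 bp.

113, 59, 45 bp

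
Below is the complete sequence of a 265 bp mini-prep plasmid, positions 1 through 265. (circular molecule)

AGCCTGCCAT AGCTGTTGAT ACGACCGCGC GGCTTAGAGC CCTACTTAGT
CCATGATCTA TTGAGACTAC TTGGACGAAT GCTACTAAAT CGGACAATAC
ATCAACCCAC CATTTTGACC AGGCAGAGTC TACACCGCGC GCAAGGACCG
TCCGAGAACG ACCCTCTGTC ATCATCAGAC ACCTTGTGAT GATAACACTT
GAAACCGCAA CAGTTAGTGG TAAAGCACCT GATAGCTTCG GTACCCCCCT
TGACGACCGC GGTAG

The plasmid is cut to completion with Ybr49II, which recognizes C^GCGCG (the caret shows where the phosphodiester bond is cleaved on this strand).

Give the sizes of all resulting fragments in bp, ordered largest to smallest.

155, 110 bp

Ybr49II sites (CGCGCG) start at positions 26, 136.
Ybr49II cuts after the first base of each site, so after positions 26, 136.
Circular molecule, 2 cuts → 2 fragments:
  27–136 → 110 bp
  137–265 then 1–26 → 129 + 26 = 155 bp
Sorted largest to smallest: 155, 110 bp.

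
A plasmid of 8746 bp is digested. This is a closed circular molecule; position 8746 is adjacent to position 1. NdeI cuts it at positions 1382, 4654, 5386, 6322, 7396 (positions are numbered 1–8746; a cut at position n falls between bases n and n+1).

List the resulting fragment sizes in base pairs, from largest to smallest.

3272, 2732, 1074, 936, 732 bp

Circular molecule, 5 cuts → 5 fragments:
  4654 − 1382 = 3272 bp
  5386 − 4654 = 732 bp
  6322 − 5386 = 936 bp
  7396 − 6322 = 1074 bp
  wrap: 8746 − 7396 + 1382 = 2732 bp
Sorted largest to smallest: 3272, 2732, 1074, 936, 732 bp.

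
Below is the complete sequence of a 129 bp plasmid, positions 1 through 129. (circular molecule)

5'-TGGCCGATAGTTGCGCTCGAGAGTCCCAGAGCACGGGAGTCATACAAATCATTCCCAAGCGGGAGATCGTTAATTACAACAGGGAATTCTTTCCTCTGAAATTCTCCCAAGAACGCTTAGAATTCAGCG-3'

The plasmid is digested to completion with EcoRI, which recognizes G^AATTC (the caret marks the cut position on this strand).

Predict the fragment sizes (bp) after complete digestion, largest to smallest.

93, 36 bp

EcoRI sites (GAATTC) start at positions 84, 120.
EcoRI cuts after the first base of each site, so after positions 84, 120.
Circular molecule, 2 cuts → 2 fragments:
  85–120 → 36 bp
  121–129 then 1–84 → 9 + 84 = 93 bp
Sorted largest to smallest: 93, 36 bp.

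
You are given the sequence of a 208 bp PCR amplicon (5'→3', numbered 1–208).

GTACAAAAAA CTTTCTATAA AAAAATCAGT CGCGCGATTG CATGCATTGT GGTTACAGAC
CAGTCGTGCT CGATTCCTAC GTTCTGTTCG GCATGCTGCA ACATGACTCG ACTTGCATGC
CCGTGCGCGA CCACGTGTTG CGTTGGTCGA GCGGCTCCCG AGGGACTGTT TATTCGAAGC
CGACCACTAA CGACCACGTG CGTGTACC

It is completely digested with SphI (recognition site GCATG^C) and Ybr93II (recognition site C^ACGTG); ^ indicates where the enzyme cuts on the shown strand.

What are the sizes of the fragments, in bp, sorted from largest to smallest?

SphI sites (GCATGC) start at positions 40, 91, 115.
SphI cuts after base 5 of each site (before the last base), so after positions 44, 95, 119.
Ybr93II sites (CACGTG) start at positions 132, 195.
Ybr93II cuts after the first base of each site, so after positions 132, 195.
Combined cut positions: 44, 95, 119, 132, 195.
Linear molecule, 5 cuts → 6 fragments:
  1–44 → 44 bp
  45–95 → 51 bp
  96–119 → 24 bp
  120–132 → 13 bp
  133–195 → 63 bp
  196–208 → 13 bp
Sorted largest to smallest: 63, 51, 44, 24, 13, 13 bp.

63, 51, 44, 24, 13, 13 bp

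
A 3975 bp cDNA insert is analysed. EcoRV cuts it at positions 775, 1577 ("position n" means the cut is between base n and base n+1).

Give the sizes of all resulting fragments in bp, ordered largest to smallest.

Linear molecule, 2 cuts → 3 fragments:
  775 − 0 = 775 bp
  1577 − 775 = 802 bp
  3975 − 1577 = 2398 bp
Sorted largest to smallest: 2398, 802, 775 bp.

2398, 802, 775 bp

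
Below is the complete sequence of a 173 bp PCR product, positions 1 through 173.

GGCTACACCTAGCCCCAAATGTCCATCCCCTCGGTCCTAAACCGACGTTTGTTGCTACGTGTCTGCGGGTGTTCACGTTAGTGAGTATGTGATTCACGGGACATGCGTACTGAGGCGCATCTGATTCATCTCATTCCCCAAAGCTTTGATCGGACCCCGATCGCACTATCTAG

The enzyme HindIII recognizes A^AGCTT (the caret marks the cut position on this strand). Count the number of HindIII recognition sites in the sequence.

1

AAGCTT occurs starting at position 141.
HindIII cuts at 1 site.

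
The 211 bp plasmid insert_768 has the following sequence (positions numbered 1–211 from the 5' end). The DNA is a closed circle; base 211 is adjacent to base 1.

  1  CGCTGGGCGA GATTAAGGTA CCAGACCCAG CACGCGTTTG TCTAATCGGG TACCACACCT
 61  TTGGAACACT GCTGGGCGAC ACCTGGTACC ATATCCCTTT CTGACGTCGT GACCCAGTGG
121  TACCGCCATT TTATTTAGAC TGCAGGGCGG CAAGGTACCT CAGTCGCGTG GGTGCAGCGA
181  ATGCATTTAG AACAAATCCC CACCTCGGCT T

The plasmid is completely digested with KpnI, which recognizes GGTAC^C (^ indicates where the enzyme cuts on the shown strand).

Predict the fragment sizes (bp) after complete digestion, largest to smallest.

74, 36, 35, 34, 32 bp

KpnI sites (GGTACC) start at positions 17, 49, 85, 119, 154.
KpnI cuts after base 5 of each site (before the last base), so after positions 21, 53, 89, 123, 158.
Circular molecule, 5 cuts → 5 fragments:
  22–53 → 32 bp
  54–89 → 36 bp
  90–123 → 34 bp
  124–158 → 35 bp
  159–211 then 1–21 → 53 + 21 = 74 bp
Sorted largest to smallest: 74, 36, 35, 34, 32 bp.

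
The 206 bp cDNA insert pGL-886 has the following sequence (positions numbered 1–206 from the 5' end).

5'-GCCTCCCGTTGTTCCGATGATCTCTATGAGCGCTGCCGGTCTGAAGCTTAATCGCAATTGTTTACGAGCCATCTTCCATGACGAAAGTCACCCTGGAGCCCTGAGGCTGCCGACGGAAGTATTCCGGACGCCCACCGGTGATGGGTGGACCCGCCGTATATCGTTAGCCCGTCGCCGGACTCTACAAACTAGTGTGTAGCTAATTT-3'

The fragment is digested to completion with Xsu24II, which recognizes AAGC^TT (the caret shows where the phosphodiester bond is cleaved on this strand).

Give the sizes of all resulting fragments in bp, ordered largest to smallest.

The Xsu24II site (AAGCTT) starts at position 44.
Xsu24II cuts after base 4 of each site, so after position 47.
Linear molecule, 1 cut → 2 fragments:
  1–47 → 47 bp
  48–206 → 159 bp
Sorted largest to smallest: 159, 47 bp.

159, 47 bp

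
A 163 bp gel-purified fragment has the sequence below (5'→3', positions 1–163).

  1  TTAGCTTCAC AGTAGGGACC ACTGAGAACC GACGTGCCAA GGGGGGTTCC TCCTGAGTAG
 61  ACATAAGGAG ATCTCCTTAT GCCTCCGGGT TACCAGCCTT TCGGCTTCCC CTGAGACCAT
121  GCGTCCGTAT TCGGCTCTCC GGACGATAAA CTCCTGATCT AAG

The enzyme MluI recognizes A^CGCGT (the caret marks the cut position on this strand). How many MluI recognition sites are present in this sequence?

0

No occurrence of ACGCGT is present in the sequence.
MluI does not cut: 0 sites.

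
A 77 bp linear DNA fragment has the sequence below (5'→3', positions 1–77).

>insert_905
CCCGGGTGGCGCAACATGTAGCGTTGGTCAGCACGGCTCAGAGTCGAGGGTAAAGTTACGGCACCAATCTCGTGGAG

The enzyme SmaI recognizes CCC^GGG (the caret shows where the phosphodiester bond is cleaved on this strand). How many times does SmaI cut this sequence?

CCCGGG occurs starting at position 1.
SmaI cuts at 1 site.

1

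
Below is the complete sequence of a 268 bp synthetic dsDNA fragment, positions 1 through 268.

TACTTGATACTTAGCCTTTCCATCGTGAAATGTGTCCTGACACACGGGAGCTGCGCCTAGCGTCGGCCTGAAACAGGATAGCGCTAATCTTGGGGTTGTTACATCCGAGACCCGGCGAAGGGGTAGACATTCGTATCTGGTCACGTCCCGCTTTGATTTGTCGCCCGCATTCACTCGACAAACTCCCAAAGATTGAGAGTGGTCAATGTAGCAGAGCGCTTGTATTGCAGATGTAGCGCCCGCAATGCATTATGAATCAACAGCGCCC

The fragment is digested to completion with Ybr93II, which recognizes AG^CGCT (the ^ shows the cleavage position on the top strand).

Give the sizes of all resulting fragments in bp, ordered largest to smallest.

135, 81, 52 bp

Ybr93II sites (AGCGCT) start at positions 80, 215.
Ybr93II cuts after base 2 of each site, so after positions 81, 216.
Linear molecule, 2 cuts → 3 fragments:
  1–81 → 81 bp
  82–216 → 135 bp
  217–268 → 52 bp
Sorted largest to smallest: 135, 81, 52 bp.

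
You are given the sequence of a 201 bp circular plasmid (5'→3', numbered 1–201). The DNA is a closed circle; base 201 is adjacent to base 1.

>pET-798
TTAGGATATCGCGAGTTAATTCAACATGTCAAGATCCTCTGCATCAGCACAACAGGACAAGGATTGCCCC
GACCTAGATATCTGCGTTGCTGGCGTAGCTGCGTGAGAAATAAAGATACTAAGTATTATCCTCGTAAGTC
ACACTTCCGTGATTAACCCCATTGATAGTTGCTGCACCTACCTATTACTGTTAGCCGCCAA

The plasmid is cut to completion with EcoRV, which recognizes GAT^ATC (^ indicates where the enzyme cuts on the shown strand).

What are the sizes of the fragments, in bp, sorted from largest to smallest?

EcoRV sites (GATATC) start at positions 5, 77.
EcoRV cuts after base 3 of each site, so after positions 7, 79.
Circular molecule, 2 cuts → 2 fragments:
  8–79 → 72 bp
  80–201 then 1–7 → 122 + 7 = 129 bp
Sorted largest to smallest: 129, 72 bp.

129, 72 bp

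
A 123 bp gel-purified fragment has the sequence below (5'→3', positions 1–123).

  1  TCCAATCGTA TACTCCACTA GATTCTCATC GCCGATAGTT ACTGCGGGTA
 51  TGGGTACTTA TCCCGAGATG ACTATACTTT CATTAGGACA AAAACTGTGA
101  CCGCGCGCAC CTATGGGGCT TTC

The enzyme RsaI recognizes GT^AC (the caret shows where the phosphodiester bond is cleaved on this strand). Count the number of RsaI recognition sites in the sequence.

1

GTAC occurs starting at position 54.
RsaI cuts at 1 site.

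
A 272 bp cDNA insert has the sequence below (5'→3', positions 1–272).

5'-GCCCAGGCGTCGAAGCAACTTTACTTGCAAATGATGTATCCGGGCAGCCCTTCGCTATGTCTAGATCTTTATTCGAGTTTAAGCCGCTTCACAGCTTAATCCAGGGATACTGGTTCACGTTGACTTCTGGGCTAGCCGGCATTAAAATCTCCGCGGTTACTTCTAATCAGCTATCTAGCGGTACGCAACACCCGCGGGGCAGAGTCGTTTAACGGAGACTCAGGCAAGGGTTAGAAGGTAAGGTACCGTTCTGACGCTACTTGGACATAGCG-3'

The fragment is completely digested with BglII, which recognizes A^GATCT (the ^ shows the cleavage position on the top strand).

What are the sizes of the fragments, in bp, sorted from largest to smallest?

The BglII site (AGATCT) starts at position 63.
BglII cuts after the first base of each site, so after position 63.
Linear molecule, 1 cut → 2 fragments:
  1–63 → 63 bp
  64–272 → 209 bp
Sorted largest to smallest: 209, 63 bp.

209, 63 bp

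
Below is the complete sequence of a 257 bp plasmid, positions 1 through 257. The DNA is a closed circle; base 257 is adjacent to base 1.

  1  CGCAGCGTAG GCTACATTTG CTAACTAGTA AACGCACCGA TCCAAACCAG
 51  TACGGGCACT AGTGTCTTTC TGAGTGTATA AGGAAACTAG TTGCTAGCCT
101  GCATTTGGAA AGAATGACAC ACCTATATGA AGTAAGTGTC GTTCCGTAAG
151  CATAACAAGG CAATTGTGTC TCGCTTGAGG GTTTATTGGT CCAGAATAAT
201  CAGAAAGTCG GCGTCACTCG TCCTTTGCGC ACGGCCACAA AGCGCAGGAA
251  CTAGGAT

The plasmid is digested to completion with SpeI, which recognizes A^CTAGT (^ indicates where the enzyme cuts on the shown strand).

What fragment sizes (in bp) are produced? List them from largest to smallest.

195, 34, 28 bp

SpeI sites (ACTAGT) start at positions 24, 58, 86.
SpeI cuts after the first base of each site, so after positions 24, 58, 86.
Circular molecule, 3 cuts → 3 fragments:
  25–58 → 34 bp
  59–86 → 28 bp
  87–257 then 1–24 → 171 + 24 = 195 bp
Sorted largest to smallest: 195, 34, 28 bp.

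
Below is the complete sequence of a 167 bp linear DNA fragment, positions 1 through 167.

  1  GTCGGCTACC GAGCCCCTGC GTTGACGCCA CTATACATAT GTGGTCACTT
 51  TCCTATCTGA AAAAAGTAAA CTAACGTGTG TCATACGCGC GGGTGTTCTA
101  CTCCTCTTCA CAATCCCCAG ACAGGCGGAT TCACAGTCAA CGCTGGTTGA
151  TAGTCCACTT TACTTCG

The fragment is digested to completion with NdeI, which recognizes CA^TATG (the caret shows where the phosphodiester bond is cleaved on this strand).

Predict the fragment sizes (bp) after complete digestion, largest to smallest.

The NdeI site (CATATG) starts at position 36.
NdeI cuts after base 2 of each site, so after position 37.
Linear molecule, 1 cut → 2 fragments:
  1–37 → 37 bp
  38–167 → 130 bp
Sorted largest to smallest: 130, 37 bp.

130, 37 bp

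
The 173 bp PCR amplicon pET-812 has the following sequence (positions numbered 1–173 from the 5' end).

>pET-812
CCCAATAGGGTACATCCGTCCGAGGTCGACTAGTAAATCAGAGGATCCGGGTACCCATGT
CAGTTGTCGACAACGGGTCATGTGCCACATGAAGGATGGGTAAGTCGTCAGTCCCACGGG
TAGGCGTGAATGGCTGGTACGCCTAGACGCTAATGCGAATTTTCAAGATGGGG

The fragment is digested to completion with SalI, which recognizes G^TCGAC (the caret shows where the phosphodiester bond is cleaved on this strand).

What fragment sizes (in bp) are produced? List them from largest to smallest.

SalI sites (GTCGAC) start at positions 25, 66.
SalI cuts after the first base of each site, so after positions 25, 66.
Linear molecule, 2 cuts → 3 fragments:
  1–25 → 25 bp
  26–66 → 41 bp
  67–173 → 107 bp
Sorted largest to smallest: 107, 41, 25 bp.

107, 41, 25 bp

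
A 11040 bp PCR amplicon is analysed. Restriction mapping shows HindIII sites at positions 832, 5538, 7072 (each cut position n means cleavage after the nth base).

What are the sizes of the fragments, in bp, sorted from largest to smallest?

4706, 3968, 1534, 832 bp

Linear molecule, 3 cuts → 4 fragments:
  832 − 0 = 832 bp
  5538 − 832 = 4706 bp
  7072 − 5538 = 1534 bp
  11040 − 7072 = 3968 bp
Sorted largest to smallest: 4706, 3968, 1534, 832 bp.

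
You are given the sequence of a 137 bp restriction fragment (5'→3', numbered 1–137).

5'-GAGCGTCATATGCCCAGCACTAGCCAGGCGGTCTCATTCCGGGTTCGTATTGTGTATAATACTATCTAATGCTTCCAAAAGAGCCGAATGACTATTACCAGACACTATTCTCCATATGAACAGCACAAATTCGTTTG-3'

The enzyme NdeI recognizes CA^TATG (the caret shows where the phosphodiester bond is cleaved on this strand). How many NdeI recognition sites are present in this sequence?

2

CATATG occurs starting at positions 7, 113.
NdeI cuts at 2 sites.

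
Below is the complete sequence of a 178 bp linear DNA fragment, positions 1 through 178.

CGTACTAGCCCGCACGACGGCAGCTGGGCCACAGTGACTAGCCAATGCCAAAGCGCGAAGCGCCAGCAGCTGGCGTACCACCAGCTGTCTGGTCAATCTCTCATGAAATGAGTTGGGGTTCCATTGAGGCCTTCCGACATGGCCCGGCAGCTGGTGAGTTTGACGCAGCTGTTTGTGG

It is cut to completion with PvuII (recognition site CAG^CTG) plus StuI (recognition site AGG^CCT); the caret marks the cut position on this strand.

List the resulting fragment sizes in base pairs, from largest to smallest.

46, 45, 23, 21, 18, 15, 10 bp

PvuII sites (CAGCTG) start at positions 21, 67, 82, 148, 166.
PvuII cuts after base 3 of each site, so after positions 23, 69, 84, 150, 168.
The StuI site (AGGCCT) starts at position 127.
StuI cuts after base 3 of each site, so after position 129.
Combined cut positions: 23, 69, 84, 129, 150, 168.
Linear molecule, 6 cuts → 7 fragments:
  1–23 → 23 bp
  24–69 → 46 bp
  70–84 → 15 bp
  85–129 → 45 bp
  130–150 → 21 bp
  151–168 → 18 bp
  169–178 → 10 bp
Sorted largest to smallest: 46, 45, 23, 21, 18, 15, 10 bp.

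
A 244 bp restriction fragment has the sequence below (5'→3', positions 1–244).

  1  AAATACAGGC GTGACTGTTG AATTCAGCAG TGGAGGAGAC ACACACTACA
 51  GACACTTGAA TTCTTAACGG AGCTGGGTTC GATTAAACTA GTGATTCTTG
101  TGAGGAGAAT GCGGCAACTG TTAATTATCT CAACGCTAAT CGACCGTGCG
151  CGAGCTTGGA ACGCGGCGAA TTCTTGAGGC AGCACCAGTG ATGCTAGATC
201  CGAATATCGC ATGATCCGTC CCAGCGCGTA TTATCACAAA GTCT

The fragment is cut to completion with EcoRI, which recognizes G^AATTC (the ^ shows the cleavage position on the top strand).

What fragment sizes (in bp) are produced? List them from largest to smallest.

110, 76, 38, 20 bp

EcoRI sites (GAATTC) start at positions 20, 58, 168.
EcoRI cuts after the first base of each site, so after positions 20, 58, 168.
Linear molecule, 3 cuts → 4 fragments:
  1–20 → 20 bp
  21–58 → 38 bp
  59–168 → 110 bp
  169–244 → 76 bp
Sorted largest to smallest: 110, 76, 38, 20 bp.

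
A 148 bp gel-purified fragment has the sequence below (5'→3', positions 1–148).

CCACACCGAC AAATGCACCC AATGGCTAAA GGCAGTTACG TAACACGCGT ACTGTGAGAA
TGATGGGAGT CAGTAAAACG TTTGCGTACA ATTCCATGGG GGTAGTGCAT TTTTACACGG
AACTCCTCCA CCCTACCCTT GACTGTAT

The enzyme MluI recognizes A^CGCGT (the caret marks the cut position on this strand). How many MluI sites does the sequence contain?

1

ACGCGT occurs starting at position 45.
MluI cuts at 1 site.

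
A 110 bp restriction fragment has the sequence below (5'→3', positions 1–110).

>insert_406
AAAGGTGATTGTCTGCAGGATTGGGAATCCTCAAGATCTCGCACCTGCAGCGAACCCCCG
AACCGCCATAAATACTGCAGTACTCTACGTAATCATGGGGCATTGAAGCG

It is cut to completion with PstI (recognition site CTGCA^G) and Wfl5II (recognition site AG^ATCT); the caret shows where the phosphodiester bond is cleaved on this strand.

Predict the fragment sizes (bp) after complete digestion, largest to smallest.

PstI sites (CTGCAG) start at positions 13, 45, 75.
PstI cuts after base 5 of each site (before the last base), so after positions 17, 49, 79.
The Wfl5II site (AGATCT) starts at position 34.
Wfl5II cuts after base 2 of each site, so after position 35.
Combined cut positions: 17, 35, 49, 79.
Linear molecule, 4 cuts → 5 fragments:
  1–17 → 17 bp
  18–35 → 18 bp
  36–49 → 14 bp
  50–79 → 30 bp
  80–110 → 31 bp
Sorted largest to smallest: 31, 30, 18, 17, 14 bp.

31, 30, 18, 17, 14 bp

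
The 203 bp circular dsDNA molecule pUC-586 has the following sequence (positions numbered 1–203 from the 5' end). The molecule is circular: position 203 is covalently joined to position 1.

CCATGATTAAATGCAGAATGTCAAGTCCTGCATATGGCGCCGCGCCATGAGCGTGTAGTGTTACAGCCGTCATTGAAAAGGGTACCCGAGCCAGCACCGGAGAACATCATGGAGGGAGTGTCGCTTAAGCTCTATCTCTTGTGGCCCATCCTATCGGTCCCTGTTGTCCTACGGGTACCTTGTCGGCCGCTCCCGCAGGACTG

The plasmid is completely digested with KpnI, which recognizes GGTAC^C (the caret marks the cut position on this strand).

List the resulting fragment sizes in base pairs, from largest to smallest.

KpnI sites (GGTACC) start at positions 81, 174.
KpnI cuts after base 5 of each site (before the last base), so after positions 85, 178.
Circular molecule, 2 cuts → 2 fragments:
  86–178 → 93 bp
  179–203 then 1–85 → 25 + 85 = 110 bp
Sorted largest to smallest: 110, 93 bp.

110, 93 bp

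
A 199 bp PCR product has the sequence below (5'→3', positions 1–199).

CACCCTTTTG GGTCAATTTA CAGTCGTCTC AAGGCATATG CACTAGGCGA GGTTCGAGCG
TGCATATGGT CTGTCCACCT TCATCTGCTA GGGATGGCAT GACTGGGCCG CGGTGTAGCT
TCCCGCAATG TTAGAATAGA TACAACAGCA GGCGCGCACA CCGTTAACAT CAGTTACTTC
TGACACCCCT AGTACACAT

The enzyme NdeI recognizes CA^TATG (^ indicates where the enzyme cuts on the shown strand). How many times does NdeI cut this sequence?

2

CATATG occurs starting at positions 35, 63.
NdeI cuts at 2 sites.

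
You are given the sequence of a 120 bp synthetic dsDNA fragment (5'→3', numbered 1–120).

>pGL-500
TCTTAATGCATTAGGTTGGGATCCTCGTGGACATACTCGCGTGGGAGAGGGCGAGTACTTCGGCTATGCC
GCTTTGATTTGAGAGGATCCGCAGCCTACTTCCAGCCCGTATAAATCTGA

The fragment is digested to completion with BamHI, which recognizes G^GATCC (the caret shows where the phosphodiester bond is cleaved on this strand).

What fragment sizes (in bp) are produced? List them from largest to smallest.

66, 35, 19 bp

BamHI sites (GGATCC) start at positions 19, 85.
BamHI cuts after the first base of each site, so after positions 19, 85.
Linear molecule, 2 cuts → 3 fragments:
  1–19 → 19 bp
  20–85 → 66 bp
  86–120 → 35 bp
Sorted largest to smallest: 66, 35, 19 bp.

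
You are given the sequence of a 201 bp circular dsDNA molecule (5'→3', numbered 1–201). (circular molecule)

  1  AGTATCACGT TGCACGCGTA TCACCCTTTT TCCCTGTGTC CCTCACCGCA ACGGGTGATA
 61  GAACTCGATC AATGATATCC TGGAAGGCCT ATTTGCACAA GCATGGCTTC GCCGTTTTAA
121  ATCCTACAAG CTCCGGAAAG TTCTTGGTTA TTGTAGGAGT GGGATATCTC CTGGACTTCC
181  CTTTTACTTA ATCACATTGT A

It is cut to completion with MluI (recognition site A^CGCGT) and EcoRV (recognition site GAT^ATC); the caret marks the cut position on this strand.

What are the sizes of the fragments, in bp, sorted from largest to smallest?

89, 62, 50 bp

The MluI site (ACGCGT) starts at position 14.
MluI cuts after the first base of each site, so after position 14.
EcoRV sites (GATATC) start at positions 74, 163.
EcoRV cuts after base 3 of each site, so after positions 76, 165.
Combined cut positions: 14, 76, 165.
Circular molecule, 3 cuts → 3 fragments:
  15–76 → 62 bp
  77–165 → 89 bp
  166–201 then 1–14 → 36 + 14 = 50 bp
Sorted largest to smallest: 89, 62, 50 bp.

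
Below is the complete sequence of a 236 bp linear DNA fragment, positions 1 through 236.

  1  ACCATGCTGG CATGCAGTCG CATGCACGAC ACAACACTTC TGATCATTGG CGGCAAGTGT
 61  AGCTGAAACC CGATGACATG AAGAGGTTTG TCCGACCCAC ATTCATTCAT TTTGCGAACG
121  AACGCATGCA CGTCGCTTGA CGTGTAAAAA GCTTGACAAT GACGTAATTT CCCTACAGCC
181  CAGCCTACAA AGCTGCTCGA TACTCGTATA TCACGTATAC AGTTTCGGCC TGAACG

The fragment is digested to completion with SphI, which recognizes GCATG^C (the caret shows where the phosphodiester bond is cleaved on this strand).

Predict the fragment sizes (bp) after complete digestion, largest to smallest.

108, 104, 14, 10 bp

SphI sites (GCATGC) start at positions 10, 20, 124.
SphI cuts after base 5 of each site (before the last base), so after positions 14, 24, 128.
Linear molecule, 3 cuts → 4 fragments:
  1–14 → 14 bp
  15–24 → 10 bp
  25–128 → 104 bp
  129–236 → 108 bp
Sorted largest to smallest: 108, 104, 14, 10 bp.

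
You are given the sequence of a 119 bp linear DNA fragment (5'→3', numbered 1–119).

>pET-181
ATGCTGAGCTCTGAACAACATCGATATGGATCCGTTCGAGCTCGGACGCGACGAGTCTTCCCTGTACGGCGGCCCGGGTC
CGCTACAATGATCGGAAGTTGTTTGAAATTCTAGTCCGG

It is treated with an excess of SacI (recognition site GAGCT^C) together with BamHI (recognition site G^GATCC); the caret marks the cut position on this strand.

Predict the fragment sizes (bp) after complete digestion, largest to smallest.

SacI sites (GAGCTC) start at positions 6, 38.
SacI cuts after base 5 of each site (before the last base), so after positions 10, 42.
The BamHI site (GGATCC) starts at position 28.
BamHI cuts after the first base of each site, so after position 28.
Combined cut positions: 10, 28, 42.
Linear molecule, 3 cuts → 4 fragments:
  1–10 → 10 bp
  11–28 → 18 bp
  29–42 → 14 bp
  43–119 → 77 bp
Sorted largest to smallest: 77, 18, 14, 10 bp.

77, 18, 14, 10 bp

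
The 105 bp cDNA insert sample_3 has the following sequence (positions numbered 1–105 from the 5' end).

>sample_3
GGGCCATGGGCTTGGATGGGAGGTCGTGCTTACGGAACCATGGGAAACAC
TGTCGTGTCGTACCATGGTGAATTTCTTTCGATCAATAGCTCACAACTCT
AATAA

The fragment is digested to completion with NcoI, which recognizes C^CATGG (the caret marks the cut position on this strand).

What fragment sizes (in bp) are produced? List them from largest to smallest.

NcoI sites (CCATGG) start at positions 4, 38, 63.
NcoI cuts after the first base of each site, so after positions 4, 38, 63.
Linear molecule, 3 cuts → 4 fragments:
  1–4 → 4 bp
  5–38 → 34 bp
  39–63 → 25 bp
  64–105 → 42 bp
Sorted largest to smallest: 42, 34, 25, 4 bp.

42, 34, 25, 4 bp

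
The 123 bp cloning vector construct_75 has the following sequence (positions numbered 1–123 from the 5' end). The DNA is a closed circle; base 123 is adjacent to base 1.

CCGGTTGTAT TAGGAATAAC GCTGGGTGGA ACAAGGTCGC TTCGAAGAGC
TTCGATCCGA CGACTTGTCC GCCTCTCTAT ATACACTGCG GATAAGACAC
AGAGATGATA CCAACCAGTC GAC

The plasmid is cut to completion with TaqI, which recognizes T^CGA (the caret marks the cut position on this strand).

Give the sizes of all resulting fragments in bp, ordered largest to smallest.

TaqI sites (TCGA) start at positions 42, 52, 119.
TaqI cuts after the first base of each site, so after positions 42, 52, 119.
Circular molecule, 3 cuts → 3 fragments:
  43–52 → 10 bp
  53–119 → 67 bp
  120–123 then 1–42 → 4 + 42 = 46 bp
Sorted largest to smallest: 67, 46, 10 bp.

67, 46, 10 bp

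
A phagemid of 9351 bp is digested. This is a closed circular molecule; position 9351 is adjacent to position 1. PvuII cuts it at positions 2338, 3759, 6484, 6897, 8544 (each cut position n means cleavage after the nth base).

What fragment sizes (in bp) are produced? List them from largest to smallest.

Circular molecule, 5 cuts → 5 fragments:
  3759 − 2338 = 1421 bp
  6484 − 3759 = 2725 bp
  6897 − 6484 = 413 bp
  8544 − 6897 = 1647 bp
  wrap: 9351 − 8544 + 2338 = 3145 bp
Sorted largest to smallest: 3145, 2725, 1647, 1421, 413 bp.

3145, 2725, 1647, 1421, 413 bp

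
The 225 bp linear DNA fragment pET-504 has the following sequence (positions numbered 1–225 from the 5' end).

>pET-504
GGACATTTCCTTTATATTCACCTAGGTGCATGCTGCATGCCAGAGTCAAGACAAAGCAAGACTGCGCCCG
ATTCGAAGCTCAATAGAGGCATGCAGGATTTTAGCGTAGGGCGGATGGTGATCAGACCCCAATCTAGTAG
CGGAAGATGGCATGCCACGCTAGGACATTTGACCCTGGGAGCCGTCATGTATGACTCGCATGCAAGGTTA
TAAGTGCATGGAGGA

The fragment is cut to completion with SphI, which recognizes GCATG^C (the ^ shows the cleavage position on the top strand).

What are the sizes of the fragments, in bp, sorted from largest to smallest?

61, 54, 48, 32, 23, 7 bp

SphI sites (GCATGC) start at positions 28, 35, 89, 150, 198.
SphI cuts after base 5 of each site (before the last base), so after positions 32, 39, 93, 154, 202.
Linear molecule, 5 cuts → 6 fragments:
  1–32 → 32 bp
  33–39 → 7 bp
  40–93 → 54 bp
  94–154 → 61 bp
  155–202 → 48 bp
  203–225 → 23 bp
Sorted largest to smallest: 61, 54, 48, 32, 23, 7 bp.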